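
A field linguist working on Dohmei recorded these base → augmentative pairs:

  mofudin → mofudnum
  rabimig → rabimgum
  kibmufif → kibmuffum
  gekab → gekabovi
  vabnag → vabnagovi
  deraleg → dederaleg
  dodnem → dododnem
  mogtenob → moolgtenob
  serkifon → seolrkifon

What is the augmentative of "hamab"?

rabimig and vabnag both end in -g yet inflect differently (rabimgum, vabnagovi), so the final letter is not what conditions the rule; the last vowel is.
"hamab" has last vowel 'a'. The stems whose last vowel is 'a' (gekab → gekabovi, vabnag → vabnagovi) add -ovi.
So hamab → hamabovi.

hamabovi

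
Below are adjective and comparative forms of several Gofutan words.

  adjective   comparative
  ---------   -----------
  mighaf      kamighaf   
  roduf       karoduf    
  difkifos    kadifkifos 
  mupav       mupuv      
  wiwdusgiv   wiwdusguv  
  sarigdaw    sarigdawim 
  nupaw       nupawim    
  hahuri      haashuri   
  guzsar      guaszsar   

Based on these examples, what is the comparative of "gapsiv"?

mighaf and mupav both have last vowel 'a' yet inflect differently (kamighaf, mupuv), so the last vowel is not what conditions the rule; the final letter is.
"gapsiv" ends in -v. The stems ending in -v (mupav → mupuv, wiwdusgiv → wiwdusguv) change the last vowel to 'u'.
So gapsiv → gapsuv.

gapsuv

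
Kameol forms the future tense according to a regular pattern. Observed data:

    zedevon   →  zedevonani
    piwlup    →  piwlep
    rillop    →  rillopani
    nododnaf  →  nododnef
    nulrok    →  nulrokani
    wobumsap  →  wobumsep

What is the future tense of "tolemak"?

tolemek

rillop and wobumsap both end in -p yet inflect differently (rillopani, wobumsep), so the final letter is not what conditions the rule; the last vowel is.
"tolemak" has last vowel 'a'. The stems whose last vowel is 'a' (wobumsap → wobumsep, nododnaf → nododnef) change the last vowel to 'e'.
The other pattern: stems whose last vowel is 'o' add -ani.
So tolemak → tolemek.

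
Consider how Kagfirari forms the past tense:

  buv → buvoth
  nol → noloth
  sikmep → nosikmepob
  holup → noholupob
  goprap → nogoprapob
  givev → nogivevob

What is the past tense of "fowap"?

nofowapob

buv and givev both end in -v yet inflect differently (buvoth, nogivevob), so the final letter is not what conditions the rule; the number of vowels is.
"fowap" has 2 vowels. The stems with 2 vowels (sikmep → nosikmepob, holup → noholupob, goprap → nogoprapob) add no- … -ob around the stem.
So fowap → nofowapob.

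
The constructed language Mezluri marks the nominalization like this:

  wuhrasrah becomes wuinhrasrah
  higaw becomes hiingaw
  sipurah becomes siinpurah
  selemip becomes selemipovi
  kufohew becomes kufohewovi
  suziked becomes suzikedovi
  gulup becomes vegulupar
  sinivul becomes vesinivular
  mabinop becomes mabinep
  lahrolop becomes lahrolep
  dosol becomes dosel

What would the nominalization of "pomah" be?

poinmah

"pomah" has last vowel 'a'. The stems whose last vowel is 'a' (wuhrasrah → wuinhrasrah, higaw → hiingaw, sipurah → siinpurah) insert -in- after the first vowel.
So pomah → poinmah.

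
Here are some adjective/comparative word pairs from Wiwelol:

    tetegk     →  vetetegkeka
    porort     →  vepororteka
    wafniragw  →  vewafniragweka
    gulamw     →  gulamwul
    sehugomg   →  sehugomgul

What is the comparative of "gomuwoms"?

gulamw and wafniragw both end in -w yet inflect differently (gulamwul, vewafniragweka), so the final letter is not what conditions the rule; the second-to-last letter is.
"gomuwoms" has second-to-last letter 'm'. The stems whose second-to-last letter is 'm' (gulamw → gulamwul, sehugomg → sehugomgul) add -ul.
So gomuwoms → gomuwomsul.

gomuwomsul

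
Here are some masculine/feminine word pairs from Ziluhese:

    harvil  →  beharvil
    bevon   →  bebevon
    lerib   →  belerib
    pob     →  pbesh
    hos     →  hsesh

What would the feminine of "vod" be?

vdesh

lerib and pob both end in -b yet inflect differently (belerib, pbesh), so the final letter is not what conditions the rule; the number of vowels is.
"vod" has 1 vowel. The stems with 1 vowel (pob → pbesh, hos → hsesh) delete the last vowel and add -esh.
The other pattern: stems with 2 vowels add the prefix be-.
So vod → vdesh.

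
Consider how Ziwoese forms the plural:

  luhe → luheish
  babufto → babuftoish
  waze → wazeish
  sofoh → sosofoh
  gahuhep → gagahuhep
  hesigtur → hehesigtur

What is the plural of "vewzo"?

babufto and sofoh both have last vowel 'o' yet inflect differently (babuftoish, sosofoh), so the last vowel is not what conditions the rule; whether the stem ends in a vowel or a consonant is.
"vewzo" ends in a vowel. The stems ending in a vowel (luhe → luheish, babufto → babuftoish, waze → wazeish) add -ish.
The other pattern: stems ending in a consonant repeat the first consonant+vowel as a prefix.
So vewzo → vewzoish.

vewzoish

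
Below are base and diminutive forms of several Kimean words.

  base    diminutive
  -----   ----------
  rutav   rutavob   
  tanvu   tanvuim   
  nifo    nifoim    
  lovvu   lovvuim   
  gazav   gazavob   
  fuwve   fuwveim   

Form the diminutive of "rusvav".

fuwve and gazav both have 2 vowels yet inflect differently (fuwveim, gazavob), so the number of vowels is not what conditions the rule; whether the stem ends in a vowel or a consonant is.
"rusvav" ends in a consonant. The stems ending in a consonant (gazav → gazavob, rutav → rutavob) add -ob.
The other pattern: stems ending in a vowel add -im.
So rusvav → rusvavob.

rusvavob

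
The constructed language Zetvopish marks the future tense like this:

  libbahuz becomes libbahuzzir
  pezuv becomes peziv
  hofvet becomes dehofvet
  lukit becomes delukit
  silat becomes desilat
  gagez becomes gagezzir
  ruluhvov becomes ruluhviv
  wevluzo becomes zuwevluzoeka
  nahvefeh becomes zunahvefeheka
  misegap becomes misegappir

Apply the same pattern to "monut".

"monut" ends in -t. The stems ending in -t (silat → desilat, hofvet → dehofvet, lukit → delukit) add the prefix de-.
The other patterns: stems ending in -h or -o add zu- … -eka around the stem; stems ending in -v change the last vowel to 'i'; stems ending in -p or -z double the final consonant and add -ir.
So monut → demonut.

demonut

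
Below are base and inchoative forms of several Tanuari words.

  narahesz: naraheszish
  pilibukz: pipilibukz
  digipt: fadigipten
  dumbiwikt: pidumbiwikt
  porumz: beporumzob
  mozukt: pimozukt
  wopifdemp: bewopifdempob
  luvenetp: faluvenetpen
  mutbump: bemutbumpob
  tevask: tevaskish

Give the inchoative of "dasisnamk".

narahesz and porumz both end in -z yet inflect differently (naraheszish, beporumzob), so the final letter is not what conditions the rule; the second-to-last letter is.
"dasisnamk" has second-to-last letter 'm'. The stems whose second-to-last letter is 'm' (wopifdemp → bewopifdempob, mutbump → bemutbumpob, porumz → beporumzob) add be- … -ob around the stem.
The other patterns: stems whose second-to-last letter is 's' add -ish; stems whose second-to-last letter is 'k' add the prefix pi-; stems whose second-to-last letter is 'p' or 't' add fa- … -en around the stem.
So dasisnamk → bedasisnamkob.

bedasisnamkob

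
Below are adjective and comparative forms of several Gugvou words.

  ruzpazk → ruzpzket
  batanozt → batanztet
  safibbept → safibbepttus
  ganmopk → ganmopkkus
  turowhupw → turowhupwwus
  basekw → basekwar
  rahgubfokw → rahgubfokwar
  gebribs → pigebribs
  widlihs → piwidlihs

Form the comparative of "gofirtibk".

pigofirtibk

batanozt and safibbept both end in -t yet inflect differently (batanztet, safibbepttus), so the final letter is not what conditions the rule; the second-to-last letter is.
"gofirtibk" has second-to-last letter 'b'. The one such stem in the data (gebribs → pigebribs) adds the prefix pi-, so the same rule applies.
The other patterns: stems whose second-to-last letter is 'z' delete the last vowel and add -et; stems whose second-to-last letter is 'p' double the final consonant and add -us; stems whose second-to-last letter is 'k' add -ar.
So gofirtibk → pigofirtibk.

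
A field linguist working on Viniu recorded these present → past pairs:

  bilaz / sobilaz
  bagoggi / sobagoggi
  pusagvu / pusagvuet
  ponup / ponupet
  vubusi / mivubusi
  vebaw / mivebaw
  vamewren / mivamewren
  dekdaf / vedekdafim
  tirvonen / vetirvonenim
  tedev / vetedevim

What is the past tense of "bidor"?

"bidor" begins with b-. The stems beginning with b- (bilaz → sobilaz, bagoggi → sobagoggi) add the prefix so-.
The other patterns: stems beginning with p- add -et; stems beginning with v- add the prefix mi-; stems beginning with d- or t- add ve- … -im around the stem.
So bidor → sobidor.

sobidor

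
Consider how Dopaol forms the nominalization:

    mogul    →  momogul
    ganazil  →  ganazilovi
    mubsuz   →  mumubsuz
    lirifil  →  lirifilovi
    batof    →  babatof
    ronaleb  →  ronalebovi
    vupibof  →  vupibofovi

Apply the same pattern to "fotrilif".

fotrilifovi

mogul and lirifil both end in -l yet inflect differently (momogul, lirifilovi), so the final letter is not what conditions the rule; the number of vowels is.
"fotrilif" has 3 vowels. The stems with 3 vowels (ronaleb → ronalebovi, lirifil → lirifilovi, ganazil → ganazilovi) add -ovi.
So fotrilif → fotrilifovi.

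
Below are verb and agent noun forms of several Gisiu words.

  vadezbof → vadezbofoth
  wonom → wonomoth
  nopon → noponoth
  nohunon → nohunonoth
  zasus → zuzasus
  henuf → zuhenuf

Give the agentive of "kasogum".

vadezbof and henuf both end in -f yet inflect differently (vadezbofoth, zuhenuf), so the final letter is not what conditions the rule; the last vowel is.
"kasogum" has last vowel 'u'. The stems whose last vowel is 'u' (henuf → zuhenuf, zasus → zuzasus) add the prefix zu-.
The other pattern: stems whose last vowel is 'o' add -oth.
So kasogum → zukasogum.

zukasogum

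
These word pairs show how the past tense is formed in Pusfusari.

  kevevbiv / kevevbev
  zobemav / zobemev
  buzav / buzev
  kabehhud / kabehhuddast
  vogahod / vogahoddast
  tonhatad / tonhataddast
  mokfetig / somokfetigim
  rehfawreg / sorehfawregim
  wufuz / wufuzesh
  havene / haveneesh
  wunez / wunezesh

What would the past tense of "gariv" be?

zobemav and tonhatad both have last vowel 'a' yet inflect differently (zobemev, tonhataddast), so the last vowel is not what conditions the rule; the final letter is.
"gariv" ends in -v. The stems ending in -v (kevevbiv → kevevbev, zobemav → zobemev, buzav → buzev) change the last vowel to 'e'.
The other patterns: stems ending in -d double the final consonant and add -ast; stems ending in -g add so- … -im around the stem; stems ending in -e or -z add -esh.
So gariv → garev.

garev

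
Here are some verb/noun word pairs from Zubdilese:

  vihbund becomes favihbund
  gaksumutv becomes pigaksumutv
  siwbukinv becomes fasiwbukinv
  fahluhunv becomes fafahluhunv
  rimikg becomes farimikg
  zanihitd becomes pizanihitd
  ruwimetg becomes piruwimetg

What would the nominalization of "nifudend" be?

fanifudend

gaksumutv and siwbukinv both end in -v yet inflect differently (pigaksumutv, fasiwbukinv), so the final letter is not what conditions the rule; the second-to-last letter is.
"nifudend" has second-to-last letter 'n'. The stems whose second-to-last letter is 'n' (siwbukinv → fasiwbukinv, vihbund → favihbund, fahluhunv → fafahluhunv) add the prefix fa-.
So nifudend → fanifudend.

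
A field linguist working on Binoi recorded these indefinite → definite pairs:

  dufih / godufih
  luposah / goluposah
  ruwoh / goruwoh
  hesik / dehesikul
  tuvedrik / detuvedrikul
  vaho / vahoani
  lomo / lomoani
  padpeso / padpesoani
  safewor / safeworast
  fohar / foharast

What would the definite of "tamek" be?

detamekul

dufih and hesik both have last vowel 'i' yet inflect differently (godufih, dehesikul), so the last vowel is not what conditions the rule; the final letter is.
"tamek" ends in -k. The stems ending in -k (hesik → dehesikul, tuvedrik → detuvedrikul) add de- … -ul around the stem.
The other patterns: stems ending in -h add the prefix go-; stems ending in -o add -ani; stems ending in -r add -ast.
So tamek → detamekul.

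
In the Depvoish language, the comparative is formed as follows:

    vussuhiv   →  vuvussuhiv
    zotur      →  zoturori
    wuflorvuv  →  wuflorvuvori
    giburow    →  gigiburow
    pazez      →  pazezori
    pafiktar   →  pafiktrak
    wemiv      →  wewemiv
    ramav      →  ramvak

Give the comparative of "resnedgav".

resnedgvak

"resnedgav" has last vowel 'a'. The stems whose last vowel is 'a' (ramav → ramvak, pafiktar → pafiktrak) delete the last vowel and add -ak.
The other patterns: stems whose last vowel is 'i' or 'o' repeat the first consonant+vowel as a prefix; stems whose last vowel is 'e' or 'u' add -ori.
So resnedgav → resnedgvak.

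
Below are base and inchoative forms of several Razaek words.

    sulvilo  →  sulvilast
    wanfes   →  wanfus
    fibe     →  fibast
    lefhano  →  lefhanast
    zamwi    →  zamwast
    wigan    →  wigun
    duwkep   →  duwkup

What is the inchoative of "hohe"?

hohast

"hohe" ends in a vowel. The stems ending in a vowel (sulvilo → sulvilast, lefhano → lefhanast, zamwi → zamwast) drop the final letter and add -ast.
The other pattern: stems ending in a consonant change the last vowel to 'u'.
So hohe → hohast.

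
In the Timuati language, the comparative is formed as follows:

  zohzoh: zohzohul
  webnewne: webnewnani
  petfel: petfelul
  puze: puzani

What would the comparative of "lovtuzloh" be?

petfel and webnewne both have last vowel 'e' yet inflect differently (petfelul, webnewnani), so the last vowel is not what conditions the rule; whether the stem ends in a vowel or a consonant is.
"lovtuzloh" ends in a consonant. The stems ending in a consonant (zohzoh → zohzohul, petfel → petfelul) add -ul.
So lovtuzloh → lovtuzlohul.

lovtuzlohul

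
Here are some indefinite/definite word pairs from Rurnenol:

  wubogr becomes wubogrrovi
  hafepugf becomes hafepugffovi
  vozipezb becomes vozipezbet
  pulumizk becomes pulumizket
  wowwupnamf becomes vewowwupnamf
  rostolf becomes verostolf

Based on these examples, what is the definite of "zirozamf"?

hafepugf and wowwupnamf both end in -f yet inflect differently (hafepugffovi, vewowwupnamf), so the final letter is not what conditions the rule; the second-to-last letter is.
"zirozamf" has second-to-last letter 'm'. The one such stem in the data (wowwupnamf → vewowwupnamf) adds the prefix ve-, so the same rule applies.
So zirozamf → vezirozamf.

vezirozamf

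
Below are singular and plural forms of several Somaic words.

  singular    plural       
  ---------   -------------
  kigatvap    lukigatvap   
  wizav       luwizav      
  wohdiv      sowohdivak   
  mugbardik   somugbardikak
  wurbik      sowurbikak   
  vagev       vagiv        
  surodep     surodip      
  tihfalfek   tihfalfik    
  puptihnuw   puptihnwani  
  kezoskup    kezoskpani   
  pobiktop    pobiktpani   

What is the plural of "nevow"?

nevwani

wizav and wohdiv both end in -v yet inflect differently (luwizav, sowohdivak), so the final letter is not what conditions the rule; the last vowel is.
"nevow" has last vowel 'o'. The one such stem in the data (pobiktop → pobiktpani) deletes the last vowel and adds -ani (as do puptihnuw, kezoskup), so the same rule applies.
The other patterns: stems whose last vowel is 'a' add the prefix lu-; stems whose last vowel is 'i' add so- … -ak around the stem; stems whose last vowel is 'e' change the last vowel to 'i'.
So nevow → nevwani.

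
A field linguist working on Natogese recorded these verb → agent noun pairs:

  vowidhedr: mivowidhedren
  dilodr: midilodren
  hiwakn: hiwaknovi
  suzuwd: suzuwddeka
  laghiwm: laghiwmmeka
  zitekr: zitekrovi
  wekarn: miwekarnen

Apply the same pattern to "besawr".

besawrreka

zitekr and dilodr both end in -r yet inflect differently (zitekrovi, midilodren), so the final letter is not what conditions the rule; the second-to-last letter is.
"besawr" has second-to-last letter 'w'. The stems whose second-to-last letter is 'w' (laghiwm → laghiwmmeka, suzuwd → suzuwddeka) double the final consonant and add -eka.
The other patterns: stems whose second-to-last letter is 'k' add -ovi; stems whose second-to-last letter is 'd' or 'r' add mi- … -en around the stem.
So besawr → besawrreka.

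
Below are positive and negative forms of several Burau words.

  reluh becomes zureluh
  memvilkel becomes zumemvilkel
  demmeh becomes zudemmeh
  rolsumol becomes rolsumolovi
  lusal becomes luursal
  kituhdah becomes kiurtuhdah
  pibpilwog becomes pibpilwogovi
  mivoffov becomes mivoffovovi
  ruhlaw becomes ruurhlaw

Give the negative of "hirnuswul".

"hirnuswul" has last vowel 'u'. The one such stem in the data (reluh → zureluh) adds the prefix zu-, so the same rule applies.
So hirnuswul → zuhirnuswul.

zuhirnuswul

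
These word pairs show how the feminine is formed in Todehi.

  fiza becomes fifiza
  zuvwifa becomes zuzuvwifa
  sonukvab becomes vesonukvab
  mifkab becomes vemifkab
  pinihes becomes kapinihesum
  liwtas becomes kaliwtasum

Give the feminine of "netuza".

"netuza" ends in -a. The stems ending in -a (zuvwifa → zuzuvwifa, fiza → fifiza) repeat the first consonant+vowel as a prefix.
So netuza → nenetuza.

nenetuza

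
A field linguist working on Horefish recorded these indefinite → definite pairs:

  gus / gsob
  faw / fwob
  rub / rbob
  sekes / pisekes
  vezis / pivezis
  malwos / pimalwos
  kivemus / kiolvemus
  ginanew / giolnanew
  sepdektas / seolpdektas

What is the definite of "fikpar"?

"fikpar" has 2 vowels. The stems with 2 vowels (sekes → pisekes, vezis → pivezis, malwos → pimalwos) add the prefix pi-.
The other patterns: stems with 1 vowel delete the last vowel and add -ob; stems with 3 vowels insert -ol- after the first vowel.
So fikpar → pifikpar.

pifikpar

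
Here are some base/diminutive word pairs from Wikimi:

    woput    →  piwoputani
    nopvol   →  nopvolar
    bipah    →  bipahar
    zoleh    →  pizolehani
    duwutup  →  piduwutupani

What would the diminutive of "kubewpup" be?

pikubewpupani

"kubewpup" has last vowel 'u'. The stems whose last vowel is 'u' (woput → piwoputani, duwutup → piduwutupani) add pi- … -ani around the stem.
So kubewpup → pikubewpupani.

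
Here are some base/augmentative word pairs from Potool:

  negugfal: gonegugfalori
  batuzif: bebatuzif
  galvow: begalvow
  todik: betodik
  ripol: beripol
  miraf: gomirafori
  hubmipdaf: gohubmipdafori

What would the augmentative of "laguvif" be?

belaguvif

"laguvif" has last vowel 'i'. The stems whose last vowel is 'i' (todik → betodik, batuzif → bebatuzif) add the prefix be-.
The other pattern: stems whose last vowel is 'a' add go- … -ori around the stem.
So laguvif → belaguvif.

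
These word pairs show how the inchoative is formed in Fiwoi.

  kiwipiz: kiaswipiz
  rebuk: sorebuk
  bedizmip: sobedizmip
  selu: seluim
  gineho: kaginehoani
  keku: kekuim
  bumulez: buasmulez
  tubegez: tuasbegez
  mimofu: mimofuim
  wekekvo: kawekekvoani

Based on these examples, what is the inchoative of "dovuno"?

kiwipiz and bedizmip both have last vowel 'i' yet inflect differently (kiaswipiz, sobedizmip), so the last vowel is not what conditions the rule; the final letter is.
"dovuno" ends in -o. The stems ending in -o (gineho → kaginehoani, wekekvo → kawekekvoani) add ka- … -ani around the stem.
So dovuno → kadovunoani.

kadovunoani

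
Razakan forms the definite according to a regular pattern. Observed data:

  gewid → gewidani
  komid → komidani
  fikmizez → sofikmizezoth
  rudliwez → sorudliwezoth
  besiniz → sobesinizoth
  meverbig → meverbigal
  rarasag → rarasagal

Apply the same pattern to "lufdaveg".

gewid and besiniz both have last vowel 'i' yet inflect differently (gewidani, sobesinizoth), so the last vowel is not what conditions the rule; the final letter is.
"lufdaveg" ends in -g. The stems ending in -g (meverbig → meverbigal, rarasag → rarasagal) add -al.
So lufdaveg → lufdavegal.

lufdavegal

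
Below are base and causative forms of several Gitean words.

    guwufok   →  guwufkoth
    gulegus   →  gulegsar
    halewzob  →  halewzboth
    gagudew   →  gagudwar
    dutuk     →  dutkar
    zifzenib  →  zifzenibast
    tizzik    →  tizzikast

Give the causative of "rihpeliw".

tizzik and guwufok both end in -k yet inflect differently (tizzikast, guwufkoth), so the final letter is not what conditions the rule; the last vowel is.
"rihpeliw" has last vowel 'i'. The stems whose last vowel is 'i' (zifzenib → zifzenibast, tizzik → tizzikast) add -ast.
The other patterns: stems whose last vowel is 'o' delete the last vowel and add -oth; stems whose last vowel is 'e' or 'u' delete the last vowel and add -ar.
So rihpeliw → rihpeliwast.

rihpeliwast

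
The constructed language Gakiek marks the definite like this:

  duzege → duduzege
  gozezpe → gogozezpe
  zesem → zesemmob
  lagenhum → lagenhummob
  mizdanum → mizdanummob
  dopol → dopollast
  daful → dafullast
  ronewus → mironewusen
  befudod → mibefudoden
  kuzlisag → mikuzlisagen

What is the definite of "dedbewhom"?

dedbewhommob

duzege and zesem both have last vowel 'e' yet inflect differently (duduzege, zesemmob), so the last vowel is not what conditions the rule; the final letter is.
"dedbewhom" ends in -m. The stems ending in -m (zesem → zesemmob, lagenhum → lagenhummob, mizdanum → mizdanummob) double the final consonant and add -ob.
So dedbewhom → dedbewhommob.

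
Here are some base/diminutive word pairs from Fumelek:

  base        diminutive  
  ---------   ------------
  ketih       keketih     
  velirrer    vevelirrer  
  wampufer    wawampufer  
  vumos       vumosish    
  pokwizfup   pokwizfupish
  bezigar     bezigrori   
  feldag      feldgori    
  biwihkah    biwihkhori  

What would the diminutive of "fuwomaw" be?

velirrer and bezigar both end in -r yet inflect differently (vevelirrer, bezigrori), so the final letter is not what conditions the rule; the last vowel is.
"fuwomaw" has last vowel 'a'. The stems whose last vowel is 'a' (bezigar → bezigrori, feldag → feldgori, biwihkah → biwihkhori) delete the last vowel and add -ori.
So fuwomaw → fuwomwori.

fuwomwori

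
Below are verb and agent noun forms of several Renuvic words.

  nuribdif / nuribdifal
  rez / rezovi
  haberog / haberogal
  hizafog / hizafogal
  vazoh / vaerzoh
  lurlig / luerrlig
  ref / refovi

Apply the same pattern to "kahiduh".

kahiduhal

lurlig and hizafog both end in -g yet inflect differently (luerrlig, hizafogal), so the final letter is not what conditions the rule; the number of vowels is.
"kahiduh" has 3 vowels. The stems with 3 vowels (hizafog → hizafogal, haberog → haberogal, nuribdif → nuribdifal) add -al.
So kahiduh → kahiduhal.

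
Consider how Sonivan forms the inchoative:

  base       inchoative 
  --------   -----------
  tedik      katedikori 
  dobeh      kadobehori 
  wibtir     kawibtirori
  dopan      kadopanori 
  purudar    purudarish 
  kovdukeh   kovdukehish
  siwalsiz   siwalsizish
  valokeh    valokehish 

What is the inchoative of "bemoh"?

"bemoh" has 2 vowels. The stems with 2 vowels (tedik → katedikori, dobeh → kadobehori, wibtir → kawibtirori) add ka- … -ori around the stem.
The other pattern: stems with 3 vowels add -ish.
So bemoh → kabemohori.

kabemohori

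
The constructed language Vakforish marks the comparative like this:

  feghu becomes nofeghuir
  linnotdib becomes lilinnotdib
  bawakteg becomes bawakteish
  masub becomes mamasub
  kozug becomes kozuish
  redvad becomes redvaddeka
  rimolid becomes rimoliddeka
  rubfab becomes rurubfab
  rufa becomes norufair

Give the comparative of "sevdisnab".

sesevdisnab

"sevdisnab" ends in -b. The stems ending in -b (rubfab → rurubfab, linnotdib → lilinnotdib, masub → mamasub) repeat the first consonant+vowel as a prefix.
So sevdisnab → sesevdisnab.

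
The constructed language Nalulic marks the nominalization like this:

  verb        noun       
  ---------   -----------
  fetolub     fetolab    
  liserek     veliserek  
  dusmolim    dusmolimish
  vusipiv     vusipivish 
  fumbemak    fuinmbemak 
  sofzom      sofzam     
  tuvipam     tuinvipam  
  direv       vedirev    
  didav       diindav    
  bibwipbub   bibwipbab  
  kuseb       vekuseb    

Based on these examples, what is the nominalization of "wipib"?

wipibish

liserek and fumbemak both end in -k yet inflect differently (veliserek, fuinmbemak), so the final letter is not what conditions the rule; the last vowel is.
"wipib" has last vowel 'i'. The stems whose last vowel is 'i' (vusipiv → vusipivish, dusmolim → dusmolimish) add -ish.
The other patterns: stems whose last vowel is 'e' add the prefix ve-; stems whose last vowel is 'a' insert -in- after the first vowel; stems whose last vowel is 'o' or 'u' change the last vowel to 'a'.
So wipib → wipibish.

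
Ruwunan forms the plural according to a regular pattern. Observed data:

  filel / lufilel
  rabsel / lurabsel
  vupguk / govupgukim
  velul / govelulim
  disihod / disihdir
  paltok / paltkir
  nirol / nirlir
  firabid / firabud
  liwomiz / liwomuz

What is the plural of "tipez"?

filel and velul both end in -l yet inflect differently (lufilel, govelulim), so the final letter is not what conditions the rule; the last vowel is.
"tipez" has last vowel 'e'. The stems whose last vowel is 'e' (filel → lufilel, rabsel → lurabsel) add the prefix lu-.
The other patterns: stems whose last vowel is 'u' add go- … -im around the stem; stems whose last vowel is 'o' delete the last vowel and add -ir; stems whose last vowel is 'i' change the last vowel to 'u'.
So tipez → lutipez.

lutipez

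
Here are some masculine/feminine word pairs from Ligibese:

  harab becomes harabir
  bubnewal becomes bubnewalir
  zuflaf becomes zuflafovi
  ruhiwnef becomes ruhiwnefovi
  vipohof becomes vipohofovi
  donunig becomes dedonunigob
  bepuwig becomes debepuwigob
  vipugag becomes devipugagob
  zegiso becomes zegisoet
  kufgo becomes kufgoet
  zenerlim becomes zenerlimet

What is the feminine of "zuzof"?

harab and zuflaf both have last vowel 'a' yet inflect differently (harabir, zuflafovi), so the last vowel is not what conditions the rule; the final letter is.
"zuzof" ends in -f. The stems ending in -f (zuflaf → zuflafovi, ruhiwnef → ruhiwnefovi, vipohof → vipohofovi) add -ovi.
So zuzof → zuzofovi.

zuzofovi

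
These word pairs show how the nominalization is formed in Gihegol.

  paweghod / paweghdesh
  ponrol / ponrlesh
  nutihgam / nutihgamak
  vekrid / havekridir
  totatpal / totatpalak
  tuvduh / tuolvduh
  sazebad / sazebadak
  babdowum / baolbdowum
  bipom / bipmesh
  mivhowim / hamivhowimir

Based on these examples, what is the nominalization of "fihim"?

"fihim" has last vowel 'i'. The stems whose last vowel is 'i' (vekrid → havekridir, mivhowim → hamivhowimir) add ha- … -ir around the stem.
The other patterns: stems whose last vowel is 'a' add -ak; stems whose last vowel is 'u' insert -ol- after the first vowel; stems whose last vowel is 'o' delete the last vowel and add -esh.
So fihim → hafihimir.

hafihimir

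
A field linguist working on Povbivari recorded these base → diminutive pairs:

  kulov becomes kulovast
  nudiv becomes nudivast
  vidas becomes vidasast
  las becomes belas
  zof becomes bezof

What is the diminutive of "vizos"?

vizosast

vidas and las both end in -s yet inflect differently (vidasast, belas), so the final letter is not what conditions the rule; the number of vowels is.
"vizos" has 2 vowels. The stems with 2 vowels (kulov → kulovast, nudiv → nudivast, vidas → vidasast) add -ast.
The other pattern: stems with 1 vowel add the prefix be-.
So vizos → vizosast.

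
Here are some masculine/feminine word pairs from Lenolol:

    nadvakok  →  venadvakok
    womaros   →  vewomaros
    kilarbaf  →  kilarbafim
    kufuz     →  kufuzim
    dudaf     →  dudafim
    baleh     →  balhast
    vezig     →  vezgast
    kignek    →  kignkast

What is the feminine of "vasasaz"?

vasasazim

"vasasaz" has last vowel 'a'. The stems whose last vowel is 'a' (kilarbaf → kilarbafim, dudaf → dudafim) add -im.
The other patterns: stems whose last vowel is 'o' add the prefix ve-; stems whose last vowel is 'e' or 'i' delete the last vowel and add -ast.
So vasasaz → vasasazim.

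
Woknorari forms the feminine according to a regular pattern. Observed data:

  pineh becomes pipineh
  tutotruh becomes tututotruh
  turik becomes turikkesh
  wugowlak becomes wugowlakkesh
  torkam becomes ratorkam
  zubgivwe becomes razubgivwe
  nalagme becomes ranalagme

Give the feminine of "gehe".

"gehe" ends in -e. The stems ending in -e (zubgivwe → razubgivwe, nalagme → ranalagme) add the prefix ra-.
So gehe → ragehe.

ragehe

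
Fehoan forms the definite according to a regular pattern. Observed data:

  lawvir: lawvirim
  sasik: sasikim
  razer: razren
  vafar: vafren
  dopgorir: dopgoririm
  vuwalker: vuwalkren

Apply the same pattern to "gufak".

"gufak" has last vowel 'a'. The one such stem in the data (vafar → vafren) deletes the last vowel and adds -en (as do vuwalker, razer), so the same rule applies.
So gufak → gufken.

gufken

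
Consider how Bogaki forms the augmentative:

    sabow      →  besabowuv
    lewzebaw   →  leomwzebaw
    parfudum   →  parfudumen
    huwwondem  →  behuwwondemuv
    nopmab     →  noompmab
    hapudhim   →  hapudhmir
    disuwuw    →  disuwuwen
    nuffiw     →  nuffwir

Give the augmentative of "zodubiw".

zodubwir

nuffiw and disuwuw both end in -w yet inflect differently (nuffwir, disuwuwen), so the final letter is not what conditions the rule; the last vowel is.
"zodubiw" has last vowel 'i'. The stems whose last vowel is 'i' (hapudhim → hapudhmir, nuffiw → nuffwir) delete the last vowel and add -ir.
The other patterns: stems whose last vowel is 'u' add -en; stems whose last vowel is 'a' insert -om- after the first vowel; stems whose last vowel is 'e' or 'o' add be- … -uv around the stem.
So zodubiw → zodubwir.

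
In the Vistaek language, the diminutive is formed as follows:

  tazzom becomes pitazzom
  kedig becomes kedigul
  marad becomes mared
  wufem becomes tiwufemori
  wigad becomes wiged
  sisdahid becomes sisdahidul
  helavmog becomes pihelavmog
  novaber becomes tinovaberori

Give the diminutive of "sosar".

"sosar" has last vowel 'a'. The stems whose last vowel is 'a' (wigad → wiged, marad → mared) change the last vowel to 'e'.
So sosar → soser.

soser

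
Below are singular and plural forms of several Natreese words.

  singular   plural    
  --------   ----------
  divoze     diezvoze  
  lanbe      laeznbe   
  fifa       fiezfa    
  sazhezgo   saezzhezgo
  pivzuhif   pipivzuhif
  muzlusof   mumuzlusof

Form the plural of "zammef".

zazammef

sazhezgo and muzlusof both have last vowel 'o' yet inflect differently (saezzhezgo, mumuzlusof), so the last vowel is not what conditions the rule; whether the stem ends in a vowel or a consonant is.
"zammef" ends in a consonant. The stems ending in a consonant (pivzuhif → pipivzuhif, muzlusof → mumuzlusof) repeat the first consonant+vowel as a prefix.
The other pattern: stems ending in a vowel insert -ez- after the first vowel.
So zammef → zazammef.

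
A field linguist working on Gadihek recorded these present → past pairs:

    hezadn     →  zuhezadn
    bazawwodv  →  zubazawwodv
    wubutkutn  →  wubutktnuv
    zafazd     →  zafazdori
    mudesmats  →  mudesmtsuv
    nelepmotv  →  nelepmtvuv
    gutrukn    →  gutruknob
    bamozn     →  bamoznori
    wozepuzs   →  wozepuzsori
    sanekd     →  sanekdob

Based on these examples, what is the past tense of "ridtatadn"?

wubutkutn and bamozn both end in -n yet inflect differently (wubutktnuv, bamoznori), so the final letter is not what conditions the rule; the second-to-last letter is.
"ridtatadn" has second-to-last letter 'd'. The stems whose second-to-last letter is 'd' (hezadn → zuhezadn, bazawwodv → zubazawwodv) add the prefix zu-.
The other patterns: stems whose second-to-last letter is 't' delete the last vowel and add -uv; stems whose second-to-last letter is 'z' add -ori; stems whose second-to-last letter is 'k' add -ob.
So ridtatadn → zuridtatadn.

zuridtatadn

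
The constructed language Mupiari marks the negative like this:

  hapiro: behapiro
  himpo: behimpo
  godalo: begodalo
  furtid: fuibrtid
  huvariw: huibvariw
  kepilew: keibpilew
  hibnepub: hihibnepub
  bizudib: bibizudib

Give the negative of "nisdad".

furtid and bizudib both have last vowel 'i' yet inflect differently (fuibrtid, bibizudib), so the last vowel is not what conditions the rule; the final letter is.
"nisdad" ends in -d. The one such stem in the data (furtid → fuibrtid) inserts -ib- after the first vowel (as do huvariw, kepilew), so the same rule applies.
The other patterns: stems ending in -o add the prefix be-; stems ending in -b repeat the first consonant+vowel as a prefix.
So nisdad → niibsdad.

niibsdad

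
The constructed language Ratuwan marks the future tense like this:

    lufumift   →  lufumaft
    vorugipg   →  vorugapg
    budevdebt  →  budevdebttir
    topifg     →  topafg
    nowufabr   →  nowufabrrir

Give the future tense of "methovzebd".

budevdebt and lufumift both end in -t yet inflect differently (budevdebttir, lufumaft), so the final letter is not what conditions the rule; the second-to-last letter is.
"methovzebd" has second-to-last letter 'b'. The stems whose second-to-last letter is 'b' (nowufabr → nowufabrrir, budevdebt → budevdebttir) double the final consonant and add -ir.
The other pattern: stems whose second-to-last letter is 'f' or 'p' change the last vowel to 'a'.
So methovzebd → methovzebddir.

methovzebddir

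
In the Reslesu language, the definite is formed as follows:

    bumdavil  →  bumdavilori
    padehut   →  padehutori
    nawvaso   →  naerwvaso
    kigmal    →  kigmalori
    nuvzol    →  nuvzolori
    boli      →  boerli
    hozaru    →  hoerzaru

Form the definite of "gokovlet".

"gokovlet" ends in a consonant. The stems ending in a consonant (padehut → padehutori, bumdavil → bumdavilori, kigmal → kigmalori) add -ori.
So gokovlet → gokovletori.

gokovletori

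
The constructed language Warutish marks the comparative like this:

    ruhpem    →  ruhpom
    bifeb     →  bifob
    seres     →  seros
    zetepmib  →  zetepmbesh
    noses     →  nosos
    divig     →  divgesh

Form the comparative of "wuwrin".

"wuwrin" has last vowel 'i'. The stems whose last vowel is 'i' (divig → divgesh, zetepmib → zetepmbesh) delete the last vowel and add -esh.
The other pattern: stems whose last vowel is 'e' change the last vowel to 'o'.
So wuwrin → wuwrnesh.

wuwrnesh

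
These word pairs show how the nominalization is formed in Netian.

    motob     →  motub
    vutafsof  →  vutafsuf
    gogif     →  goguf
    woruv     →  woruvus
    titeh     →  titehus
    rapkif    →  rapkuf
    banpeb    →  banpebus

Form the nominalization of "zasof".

motob and banpeb both end in -b yet inflect differently (motub, banpebus), so the final letter is not what conditions the rule; the last vowel is.
"zasof" has last vowel 'o'. The stems whose last vowel is 'o' (motob → motub, vutafsof → vutafsuf) change the last vowel to 'u'.
The other pattern: stems whose last vowel is 'e' or 'u' add -us.
So zasof → zasuf.

zasuf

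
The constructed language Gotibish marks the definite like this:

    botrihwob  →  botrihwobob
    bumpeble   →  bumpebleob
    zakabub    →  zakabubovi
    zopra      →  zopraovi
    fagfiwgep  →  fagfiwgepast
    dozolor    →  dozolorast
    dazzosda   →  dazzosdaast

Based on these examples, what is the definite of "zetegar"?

zetegarovi

botrihwob and zakabub both end in -b yet inflect differently (botrihwobob, zakabubovi), so the final letter is not what conditions the rule; the first letter is.
"zetegar" begins with z-. The stems beginning with z- (zakabub → zakabubovi, zopra → zopraovi) add -ovi.
So zetegar → zetegarovi.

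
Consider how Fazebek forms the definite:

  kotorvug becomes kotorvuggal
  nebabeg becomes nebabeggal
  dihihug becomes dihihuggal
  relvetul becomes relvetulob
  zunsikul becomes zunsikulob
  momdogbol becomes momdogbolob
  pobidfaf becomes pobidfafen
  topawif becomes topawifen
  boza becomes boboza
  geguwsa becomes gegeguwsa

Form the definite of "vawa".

"vawa" ends in -a. The stems ending in -a (boza → boboza, geguwsa → gegeguwsa) repeat the first consonant+vowel as a prefix.
The other patterns: stems ending in -g double the final consonant and add -al; stems ending in -l add -ob; stems ending in -f add -en.
So vawa → vavawa.

vavawa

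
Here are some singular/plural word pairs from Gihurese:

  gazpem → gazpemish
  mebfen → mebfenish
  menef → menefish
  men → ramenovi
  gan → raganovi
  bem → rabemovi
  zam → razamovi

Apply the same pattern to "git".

mebfen and men both end in -n yet inflect differently (mebfenish, ramenovi), so the final letter is not what conditions the rule; the number of vowels is.
"git" has 1 vowel. The stems with 1 vowel (men → ramenovi, gan → raganovi, bem → rabemovi) add ra- … -ovi around the stem.
So git → ragitovi.

ragitovi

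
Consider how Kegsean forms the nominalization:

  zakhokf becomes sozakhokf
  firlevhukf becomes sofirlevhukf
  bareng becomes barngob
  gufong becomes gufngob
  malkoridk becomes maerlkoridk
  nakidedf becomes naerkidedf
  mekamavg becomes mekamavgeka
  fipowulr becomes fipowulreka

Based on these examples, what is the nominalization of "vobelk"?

vobelkeka

zakhokf and nakidedf both end in -f yet inflect differently (sozakhokf, naerkidedf), so the final letter is not what conditions the rule; the second-to-last letter is.
"vobelk" has second-to-last letter 'l'. The one such stem in the data (fipowulr → fipowulreka) adds -eka, so the same rule applies.
The other patterns: stems whose second-to-last letter is 'k' add the prefix so-; stems whose second-to-last letter is 'n' delete the last vowel and add -ob; stems whose second-to-last letter is 'd' insert -er- after the first vowel.
So vobelk → vobelkeka.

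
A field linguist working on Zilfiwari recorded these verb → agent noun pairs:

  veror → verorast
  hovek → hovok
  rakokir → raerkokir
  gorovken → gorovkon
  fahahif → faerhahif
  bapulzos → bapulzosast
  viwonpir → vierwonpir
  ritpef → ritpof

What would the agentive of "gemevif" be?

ritpef and fahahif both end in -f yet inflect differently (ritpof, faerhahif), so the final letter is not what conditions the rule; the last vowel is.
"gemevif" has last vowel 'i'. The stems whose last vowel is 'i' (viwonpir → vierwonpir, rakokir → raerkokir, fahahif → faerhahif) insert -er- after the first vowel.
The other patterns: stems whose last vowel is 'e' change the last vowel to 'o'; stems whose last vowel is 'o' add -ast.
So gemevif → geermevif.

geermevif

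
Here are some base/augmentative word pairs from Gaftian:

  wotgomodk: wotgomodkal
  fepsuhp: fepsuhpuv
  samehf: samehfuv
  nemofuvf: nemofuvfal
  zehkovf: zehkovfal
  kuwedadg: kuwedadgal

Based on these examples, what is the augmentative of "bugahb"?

bugahbuv

"bugahb" has second-to-last letter 'h'. The stems whose second-to-last letter is 'h' (fepsuhp → fepsuhpuv, samehf → samehfuv) add -uv.
The other pattern: stems whose second-to-last letter is 'd' or 'v' add -al.
So bugahb → bugahbuv.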